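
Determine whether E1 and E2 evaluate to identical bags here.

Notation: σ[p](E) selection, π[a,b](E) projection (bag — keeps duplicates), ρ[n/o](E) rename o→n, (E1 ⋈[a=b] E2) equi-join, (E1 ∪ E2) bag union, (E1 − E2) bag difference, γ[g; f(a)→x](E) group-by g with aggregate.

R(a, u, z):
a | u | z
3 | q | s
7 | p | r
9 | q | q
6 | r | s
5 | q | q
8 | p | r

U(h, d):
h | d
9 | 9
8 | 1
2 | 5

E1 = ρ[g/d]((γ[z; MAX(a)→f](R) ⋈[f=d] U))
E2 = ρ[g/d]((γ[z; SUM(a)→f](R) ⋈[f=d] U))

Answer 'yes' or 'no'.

E1 per-node cardinality:
  R → 6
  γ[z; MAX(a)→f](R) → 3
  U → 3
  (γ[z; MAX(a)→f](R) ⋈[f=d] U) → 1
  ρ[g/d]((γ[z; MAX(a)→f](R) ⋈[f=d] U)) → 1
E2 per-node cardinality:
  R → 6
  γ[z; SUM(a)→f](R) → 3
  U → 3
  (γ[z; SUM(a)→f](R) ⋈[f=d] U) → 1
  ρ[g/d]((γ[z; SUM(a)→f](R) ⋈[f=d] U)) → 1

E1 result:
z | f | h | g
q | 9 | 9 | 9
E2 result:
z | f | h | g
s | 9 | 9 | 9
Witness: ('s', 9, 9, 9) appears 0× in E1 but 1× in E2.

no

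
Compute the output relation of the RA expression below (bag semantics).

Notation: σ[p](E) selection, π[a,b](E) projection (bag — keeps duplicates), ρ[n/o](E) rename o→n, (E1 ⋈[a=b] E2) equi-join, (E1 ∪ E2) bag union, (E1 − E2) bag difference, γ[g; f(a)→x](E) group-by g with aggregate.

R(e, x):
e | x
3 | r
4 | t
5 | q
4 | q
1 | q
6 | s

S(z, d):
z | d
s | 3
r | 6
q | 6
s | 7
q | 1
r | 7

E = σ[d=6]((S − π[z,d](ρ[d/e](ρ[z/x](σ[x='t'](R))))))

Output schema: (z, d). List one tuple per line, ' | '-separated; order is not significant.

Per-node cardinality:
  S → 6
  R → 6
  σ[x='t'](R) → 1
  ρ[z/x](σ[x='t'](R)) → 1
  ρ[d/e](ρ[z/x](σ[x='t'](R))) → 1
  π[z,d](ρ[d/e](ρ[z/x](σ[x='t'](R)))) → 1
  (S − π[z,d](ρ[d/e](ρ[z/x](σ[x='t'](R))))) → 6
  σ[d=6]((S − π[z,d](ρ[d/e](ρ[z/x](σ[x='t'](R)))))) → 2

== RESULT ==
z | d
q | 6
r | 6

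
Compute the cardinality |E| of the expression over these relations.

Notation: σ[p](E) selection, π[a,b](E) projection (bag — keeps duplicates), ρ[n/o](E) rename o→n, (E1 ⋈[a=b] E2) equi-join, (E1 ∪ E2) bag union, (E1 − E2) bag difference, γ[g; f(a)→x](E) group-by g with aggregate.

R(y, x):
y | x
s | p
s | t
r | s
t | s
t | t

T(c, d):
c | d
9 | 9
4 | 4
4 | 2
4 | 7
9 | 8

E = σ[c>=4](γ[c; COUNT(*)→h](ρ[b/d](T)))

Subexpression sizes:
  T → 5
  ρ[b/d](T) → 5
  γ[c; COUNT(*)→h](ρ[b/d](T)) → 2
  σ[c>=4](γ[c; COUNT(*)→h](ρ[b/d](T))) → 2

|E| = 2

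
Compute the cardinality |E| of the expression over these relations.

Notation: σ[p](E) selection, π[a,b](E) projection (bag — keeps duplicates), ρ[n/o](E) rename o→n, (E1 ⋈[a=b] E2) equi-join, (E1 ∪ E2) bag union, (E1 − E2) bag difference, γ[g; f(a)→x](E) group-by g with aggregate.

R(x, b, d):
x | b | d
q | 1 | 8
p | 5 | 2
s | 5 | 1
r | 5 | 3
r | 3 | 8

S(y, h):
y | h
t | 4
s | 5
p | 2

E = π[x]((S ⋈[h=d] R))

Per-node cardinality:
  S → 3
  R → 5
  (S ⋈[h=d] R) → 1
  π[x]((S ⋈[h=d] R)) → 1

|E| = 1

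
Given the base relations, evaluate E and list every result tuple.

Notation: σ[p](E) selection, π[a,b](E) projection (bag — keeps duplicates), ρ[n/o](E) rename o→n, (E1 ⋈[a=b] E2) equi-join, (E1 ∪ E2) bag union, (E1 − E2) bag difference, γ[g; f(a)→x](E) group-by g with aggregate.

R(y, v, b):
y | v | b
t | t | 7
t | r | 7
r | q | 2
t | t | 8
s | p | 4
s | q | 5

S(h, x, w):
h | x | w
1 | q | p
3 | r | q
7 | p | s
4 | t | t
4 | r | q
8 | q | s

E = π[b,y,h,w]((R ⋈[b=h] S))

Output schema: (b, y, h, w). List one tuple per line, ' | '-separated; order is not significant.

Per-node cardinality:
  R → 6
  S → 6
  (R ⋈[b=h] S) → 5
  π[b,y,h,w]((R ⋈[b=h] S)) → 5

== RESULT ==
b | y | h | w
4 | s | 4 | q
4 | s | 4 | t
7 | t | 7 | s
7 | t | 7 | s
8 | t | 8 | s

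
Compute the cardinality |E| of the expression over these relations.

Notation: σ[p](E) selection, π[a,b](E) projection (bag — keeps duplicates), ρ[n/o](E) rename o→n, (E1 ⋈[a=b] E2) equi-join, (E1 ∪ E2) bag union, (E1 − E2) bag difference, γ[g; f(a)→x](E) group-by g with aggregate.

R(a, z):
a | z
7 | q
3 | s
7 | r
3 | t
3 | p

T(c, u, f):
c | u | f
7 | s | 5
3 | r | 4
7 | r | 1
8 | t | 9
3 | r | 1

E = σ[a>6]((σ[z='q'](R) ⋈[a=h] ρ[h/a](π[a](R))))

Per-node cardinality:
  R → 5
  σ[z='q'](R) → 1
  R → 5
  π[a](R) → 5
  ρ[h/a](π[a](R)) → 5
  (σ[z='q'](R) ⋈[a=h] ρ[h/a](π[a](R))) → 2
  σ[a>6]((σ[z='q'](R) ⋈[a=h] ρ[h/a](π[a](R)))) → 2

|E| = 2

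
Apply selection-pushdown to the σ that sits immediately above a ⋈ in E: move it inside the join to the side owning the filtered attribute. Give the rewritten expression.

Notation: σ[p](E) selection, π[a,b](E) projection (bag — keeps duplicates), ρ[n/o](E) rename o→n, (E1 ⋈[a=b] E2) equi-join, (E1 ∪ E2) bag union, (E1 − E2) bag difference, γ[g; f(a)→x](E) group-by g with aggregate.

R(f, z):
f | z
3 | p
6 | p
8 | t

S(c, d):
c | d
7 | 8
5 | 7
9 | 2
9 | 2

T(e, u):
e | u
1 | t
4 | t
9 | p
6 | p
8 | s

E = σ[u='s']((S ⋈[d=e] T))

σ filters on u, owned by the right side.
E' = (S ⋈[d=e] σ[u='s'](T))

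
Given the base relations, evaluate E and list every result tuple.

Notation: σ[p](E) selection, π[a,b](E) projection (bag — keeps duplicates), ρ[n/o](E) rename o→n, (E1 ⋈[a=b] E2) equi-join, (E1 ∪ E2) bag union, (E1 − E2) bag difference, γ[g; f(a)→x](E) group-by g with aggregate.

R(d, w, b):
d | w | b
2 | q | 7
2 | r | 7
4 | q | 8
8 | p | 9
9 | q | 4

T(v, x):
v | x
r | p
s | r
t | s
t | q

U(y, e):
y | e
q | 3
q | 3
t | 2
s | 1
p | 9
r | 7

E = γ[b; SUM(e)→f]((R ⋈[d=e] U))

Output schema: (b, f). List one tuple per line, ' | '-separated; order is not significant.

Subexpression sizes:
  R → 5
  U → 6
  (R ⋈[d=e] U) → 3
  γ[b; SUM(e)→f]((R ⋈[d=e] U)) → 2

== RESULT ==
b | f
4 | 9
7 | 4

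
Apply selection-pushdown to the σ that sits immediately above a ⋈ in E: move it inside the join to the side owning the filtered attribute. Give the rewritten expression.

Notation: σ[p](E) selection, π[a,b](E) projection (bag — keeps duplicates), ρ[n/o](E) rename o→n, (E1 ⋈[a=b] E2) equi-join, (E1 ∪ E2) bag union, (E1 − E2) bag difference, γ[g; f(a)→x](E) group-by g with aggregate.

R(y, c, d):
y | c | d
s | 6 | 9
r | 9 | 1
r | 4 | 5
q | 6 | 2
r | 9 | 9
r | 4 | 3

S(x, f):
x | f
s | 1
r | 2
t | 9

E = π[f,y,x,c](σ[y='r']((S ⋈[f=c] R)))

σ filters on y, owned by the right side.
E' = π[f,y,x,c]((S ⋈[f=c] σ[y='r'](R)))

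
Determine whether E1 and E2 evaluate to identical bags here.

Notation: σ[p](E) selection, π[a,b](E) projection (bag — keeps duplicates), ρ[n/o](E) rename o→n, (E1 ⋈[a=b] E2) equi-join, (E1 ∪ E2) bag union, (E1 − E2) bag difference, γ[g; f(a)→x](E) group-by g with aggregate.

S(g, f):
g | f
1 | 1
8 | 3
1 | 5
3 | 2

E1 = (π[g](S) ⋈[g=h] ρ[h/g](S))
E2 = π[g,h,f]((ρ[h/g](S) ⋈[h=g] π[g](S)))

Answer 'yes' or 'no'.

E1 row counts bottom-up:
  S → 4
  π[g](S) → 4
  S → 4
  ρ[h/g](S) → 4
  (π[g](S) ⋈[g=h] ρ[h/g](S)) → 6
E2 row counts bottom-up:
  S → 4
  ρ[h/g](S) → 4
  S → 4
  π[g](S) → 4
  (ρ[h/g](S) ⋈[h=g] π[g](S)) → 6
  π[g,h,f]((ρ[h/g](S) ⋈[h=g] π[g](S))) → 6

E1 and E2 produce the same multiset:
g | h | f
1 | 1 | 1
1 | 1 | 1
1 | 1 | 5
1 | 1 | 5
3 | 3 | 2
8 | 8 | 3

yes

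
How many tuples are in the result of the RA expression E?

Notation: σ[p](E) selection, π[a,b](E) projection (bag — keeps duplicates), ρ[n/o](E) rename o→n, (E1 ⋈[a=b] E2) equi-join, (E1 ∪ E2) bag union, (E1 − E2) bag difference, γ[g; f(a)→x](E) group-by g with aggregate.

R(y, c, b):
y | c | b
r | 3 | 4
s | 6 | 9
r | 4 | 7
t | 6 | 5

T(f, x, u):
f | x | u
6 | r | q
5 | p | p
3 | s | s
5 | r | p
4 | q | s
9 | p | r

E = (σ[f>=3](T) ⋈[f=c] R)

Stepwise |·|:
  T → 6
  σ[f>=3](T) → 6
  R → 4
  (σ[f>=3](T) ⋈[f=c] R) → 4

|E| = 4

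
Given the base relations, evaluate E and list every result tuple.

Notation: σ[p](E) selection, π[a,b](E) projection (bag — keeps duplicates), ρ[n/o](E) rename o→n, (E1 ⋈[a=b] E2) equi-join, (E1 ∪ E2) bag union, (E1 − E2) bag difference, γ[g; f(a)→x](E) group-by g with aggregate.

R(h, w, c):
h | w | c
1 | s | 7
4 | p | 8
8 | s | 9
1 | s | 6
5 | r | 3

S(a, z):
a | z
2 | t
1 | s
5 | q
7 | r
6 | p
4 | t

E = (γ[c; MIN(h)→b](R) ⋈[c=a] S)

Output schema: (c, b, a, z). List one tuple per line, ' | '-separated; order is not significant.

Stepwise |·|:
  R → 5
  γ[c; MIN(h)→b](R) → 5
  S → 6
  (γ[c; MIN(h)→b](R) ⋈[c=a] S) → 2

== RESULT ==
c | b | a | z
6 | 1 | 6 | p
7 | 1 | 7 | r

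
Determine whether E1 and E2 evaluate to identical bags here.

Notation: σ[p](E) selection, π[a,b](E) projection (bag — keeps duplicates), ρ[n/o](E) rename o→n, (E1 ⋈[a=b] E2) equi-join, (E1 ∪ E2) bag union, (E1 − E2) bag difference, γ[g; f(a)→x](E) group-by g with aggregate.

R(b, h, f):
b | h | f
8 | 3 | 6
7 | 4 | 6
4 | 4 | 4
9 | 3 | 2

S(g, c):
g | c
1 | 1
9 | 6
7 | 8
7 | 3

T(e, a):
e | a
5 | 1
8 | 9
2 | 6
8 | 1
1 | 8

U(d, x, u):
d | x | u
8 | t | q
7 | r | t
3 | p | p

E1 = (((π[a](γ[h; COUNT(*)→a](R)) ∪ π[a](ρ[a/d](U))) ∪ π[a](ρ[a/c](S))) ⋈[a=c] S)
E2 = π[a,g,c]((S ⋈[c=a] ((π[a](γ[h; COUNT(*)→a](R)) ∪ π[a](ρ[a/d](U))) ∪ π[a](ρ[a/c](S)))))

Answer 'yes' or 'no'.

E1 stepwise |·|:
  R → 4
  γ[h; COUNT(*)→a](R) → 2
  π[a](γ[h; COUNT(*)→a](R)) → 2
  U → 3
  ρ[a/d](U) → 3
  π[a](ρ[a/d](U)) → 3
  (π[a](γ[h; COUNT(*)→a](R)) ∪ π[a](ρ[a/d](U))) → 5
  S → 4
  ρ[a/c](S) → 4
  π[a](ρ[a/c](S)) → 4
  ((π[a](γ[h; COUNT(*)→a](R)) ∪ π[a](ρ[a/d](U))) ∪ π[a](ρ[a/c](S))) → 9
  S → 4
  (((π[a](γ[h; COUNT(*)→a](R)) ∪ π[a](ρ[a/d](U))) ∪ π[a](ρ[a/c](S))) ⋈[a=c] S) → 6
E2 stepwise |·|:
  S → 4
  R → 4
  γ[h; COUNT(*)→a](R) → 2
  π[a](γ[h; COUNT(*)→a](R)) → 2
  U → 3
  ρ[a/d](U) → 3
  π[a](ρ[a/d](U)) → 3
  (π[a](γ[h; COUNT(*)→a](R)) ∪ π[a](ρ[a/d](U))) → 5
  S → 4
  ρ[a/c](S) → 4
  π[a](ρ[a/c](S)) → 4
  ((π[a](γ[h; COUNT(*)→a](R)) ∪ π[a](ρ[a/d](U))) ∪ π[a](ρ[a/c](S))) → 9
  (S ⋈[c=a] ((π[a](γ[h; COUNT(*)→a](R)) ∪ π[a](ρ[a/d](U))) ∪ π[a](ρ[a/c](S)))) → 6
  π[a,g,c]((S ⋈[c=a] ((π[a](γ[h; COUNT(*)→a](R)) ∪ π[a](ρ[a/d](U))) ∪ π[a](ρ[a/c](S))))) → 6

E1 and E2 produce the same multiset:
a | g | c
1 | 1 | 1
3 | 7 | 3
3 | 7 | 3
6 | 9 | 6
8 | 7 | 8
8 | 7 | 8

yes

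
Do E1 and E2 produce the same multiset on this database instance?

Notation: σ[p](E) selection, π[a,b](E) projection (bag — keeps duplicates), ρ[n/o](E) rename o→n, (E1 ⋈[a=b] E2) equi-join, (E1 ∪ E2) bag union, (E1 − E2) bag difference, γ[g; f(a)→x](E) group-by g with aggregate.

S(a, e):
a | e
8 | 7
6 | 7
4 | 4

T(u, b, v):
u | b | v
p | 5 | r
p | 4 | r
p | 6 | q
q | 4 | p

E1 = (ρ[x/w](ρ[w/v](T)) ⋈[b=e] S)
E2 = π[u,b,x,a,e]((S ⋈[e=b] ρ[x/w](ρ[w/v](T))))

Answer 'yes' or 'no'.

E1 per-node cardinality:
  T → 4
  ρ[w/v](T) → 4
  ρ[x/w](ρ[w/v](T)) → 4
  S → 3
  (ρ[x/w](ρ[w/v](T)) ⋈[b=e] S) → 2
E2 per-node cardinality:
  S → 3
  T → 4
  ρ[w/v](T) → 4
  ρ[x/w](ρ[w/v](T)) → 4
  (S ⋈[e=b] ρ[x/w](ρ[w/v](T))) → 2
  π[u,b,x,a,e]((S ⋈[e=b] ρ[x/w](ρ[w/v](T)))) → 2

E1 and E2 produce the same multiset:
u | b | x | a | e
p | 4 | r | 4 | 4
q | 4 | p | 4 | 4

yes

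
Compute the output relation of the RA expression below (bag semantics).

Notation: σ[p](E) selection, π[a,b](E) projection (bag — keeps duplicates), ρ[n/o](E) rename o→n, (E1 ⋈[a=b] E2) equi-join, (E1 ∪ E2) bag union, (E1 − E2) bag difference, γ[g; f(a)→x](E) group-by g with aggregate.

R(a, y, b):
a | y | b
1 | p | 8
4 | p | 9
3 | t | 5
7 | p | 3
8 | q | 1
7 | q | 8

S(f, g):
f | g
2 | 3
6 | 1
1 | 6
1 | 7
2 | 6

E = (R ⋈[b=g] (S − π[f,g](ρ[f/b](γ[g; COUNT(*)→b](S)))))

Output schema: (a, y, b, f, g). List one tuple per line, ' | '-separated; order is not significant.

Subexpression sizes:
  R → 6
  S → 5
  S → 5
  γ[g; COUNT(*)→b](S) → 4
  ρ[f/b](γ[g; COUNT(*)→b](S)) → 4
  π[f,g](ρ[f/b](γ[g; COUNT(*)→b](S))) → 4
  (S − π[f,g](ρ[f/b](γ[g; COUNT(*)→b](S)))) → 3
  (R ⋈[b=g] (S − π[f,g](ρ[f/b](γ[g; COUNT(*)→b](S))))) → 2

== RESULT ==
a | y | b | f | g
7 | p | 3 | 2 | 3
8 | q | 1 | 6 | 1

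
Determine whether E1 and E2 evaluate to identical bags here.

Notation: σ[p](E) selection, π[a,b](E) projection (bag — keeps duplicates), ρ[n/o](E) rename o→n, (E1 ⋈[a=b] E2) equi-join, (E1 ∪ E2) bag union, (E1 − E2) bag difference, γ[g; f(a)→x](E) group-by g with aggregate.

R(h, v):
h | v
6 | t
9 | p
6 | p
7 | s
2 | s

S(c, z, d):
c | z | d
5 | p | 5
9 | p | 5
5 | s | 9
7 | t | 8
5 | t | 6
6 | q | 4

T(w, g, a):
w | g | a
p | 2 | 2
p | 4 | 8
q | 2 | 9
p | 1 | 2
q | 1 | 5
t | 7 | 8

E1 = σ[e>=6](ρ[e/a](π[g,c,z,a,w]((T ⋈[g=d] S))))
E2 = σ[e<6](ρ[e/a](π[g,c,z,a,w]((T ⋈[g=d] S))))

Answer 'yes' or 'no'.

E1 subexpression sizes:
  T → 6
  S → 6
  (T ⋈[g=d] S) → 1
  π[g,c,z,a,w]((T ⋈[g=d] S)) → 1
  ρ[e/a](π[g,c,z,a,w]((T ⋈[g=d] S))) → 1
  σ[e>=6](ρ[e/a](π[g,c,z,a,w]((T ⋈[g=d] S)))) → 1
E2 subexpression sizes:
  T → 6
  S → 6
  (T ⋈[g=d] S) → 1
  π[g,c,z,a,w]((T ⋈[g=d] S)) → 1
  ρ[e/a](π[g,c,z,a,w]((T ⋈[g=d] S))) → 1
  σ[e<6](ρ[e/a](π[g,c,z,a,w]((T ⋈[g=d] S)))) → 0

E1 result:
g | c | z | e | w
4 | 6 | q | 8 | p
E2 result:
g | c | z | e | w
(0 rows)
Witness: (4, 6, 'q', 8, 'p') appears 1× in E1 but 0× in E2.

no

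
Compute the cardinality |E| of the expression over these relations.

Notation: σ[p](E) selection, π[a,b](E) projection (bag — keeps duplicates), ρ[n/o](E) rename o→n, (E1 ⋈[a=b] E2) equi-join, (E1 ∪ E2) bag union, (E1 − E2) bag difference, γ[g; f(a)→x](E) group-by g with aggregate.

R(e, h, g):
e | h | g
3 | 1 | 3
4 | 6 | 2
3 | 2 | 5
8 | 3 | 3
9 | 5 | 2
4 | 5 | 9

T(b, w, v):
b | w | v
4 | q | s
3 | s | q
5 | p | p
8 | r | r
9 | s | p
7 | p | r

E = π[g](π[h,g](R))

Stepwise |·|:
  R → 6
  π[h,g](R) → 6
  π[g](π[h,g](R)) → 6

|E| = 6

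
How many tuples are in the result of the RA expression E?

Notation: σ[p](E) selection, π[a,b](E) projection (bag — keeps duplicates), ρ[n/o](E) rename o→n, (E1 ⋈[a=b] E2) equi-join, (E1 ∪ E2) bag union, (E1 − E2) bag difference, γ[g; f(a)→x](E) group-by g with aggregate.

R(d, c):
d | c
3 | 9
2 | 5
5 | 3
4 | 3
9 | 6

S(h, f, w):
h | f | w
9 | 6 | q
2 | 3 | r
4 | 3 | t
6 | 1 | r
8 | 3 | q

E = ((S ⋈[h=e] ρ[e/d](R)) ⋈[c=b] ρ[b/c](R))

Per-node cardinality:
  S → 5
  R → 5
  ρ[e/d](R) → 5
  (S ⋈[h=e] ρ[e/d](R)) → 3
  R → 5
  ρ[b/c](R) → 5
  ((S ⋈[h=e] ρ[e/d](R)) ⋈[c=b] ρ[b/c](R)) → 4

|E| = 4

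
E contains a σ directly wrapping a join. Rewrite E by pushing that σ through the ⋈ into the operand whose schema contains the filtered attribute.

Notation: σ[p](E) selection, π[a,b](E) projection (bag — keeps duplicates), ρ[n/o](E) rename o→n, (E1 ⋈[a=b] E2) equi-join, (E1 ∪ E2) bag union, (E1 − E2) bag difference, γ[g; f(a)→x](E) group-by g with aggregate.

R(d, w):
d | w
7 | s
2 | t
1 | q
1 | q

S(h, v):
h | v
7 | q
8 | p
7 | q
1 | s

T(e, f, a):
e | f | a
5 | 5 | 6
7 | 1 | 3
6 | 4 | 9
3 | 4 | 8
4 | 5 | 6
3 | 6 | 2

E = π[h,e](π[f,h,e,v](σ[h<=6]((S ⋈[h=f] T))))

σ filters on h, owned by the left side.
E' = π[h,e](π[f,h,e,v]((σ[h<=6](S) ⋈[h=f] T)))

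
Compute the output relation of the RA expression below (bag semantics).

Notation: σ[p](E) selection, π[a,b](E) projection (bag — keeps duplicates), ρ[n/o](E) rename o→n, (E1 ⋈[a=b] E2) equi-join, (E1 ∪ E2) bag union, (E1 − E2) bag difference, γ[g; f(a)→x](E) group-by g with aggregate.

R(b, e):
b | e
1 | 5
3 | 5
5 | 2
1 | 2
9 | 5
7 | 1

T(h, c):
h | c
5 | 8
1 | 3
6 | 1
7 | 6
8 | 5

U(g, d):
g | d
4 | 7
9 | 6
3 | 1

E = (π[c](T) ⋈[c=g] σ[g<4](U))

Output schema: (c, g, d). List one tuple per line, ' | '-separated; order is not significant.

Stepwise |·|:
  T → 5
  π[c](T) → 5
  U → 3
  σ[g<4](U) → 1
  (π[c](T) ⋈[c=g] σ[g<4](U)) → 1

== RESULT ==
c | g | d
3 | 3 | 1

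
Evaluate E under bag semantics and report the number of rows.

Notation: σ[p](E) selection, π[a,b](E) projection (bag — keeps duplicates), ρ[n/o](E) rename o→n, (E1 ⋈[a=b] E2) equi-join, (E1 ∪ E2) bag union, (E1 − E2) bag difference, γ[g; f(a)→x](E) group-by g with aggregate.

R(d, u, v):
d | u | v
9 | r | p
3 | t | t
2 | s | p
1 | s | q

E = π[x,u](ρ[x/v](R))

Row counts bottom-up:
  R → 4
  ρ[x/v](R) → 4
  π[x,u](ρ[x/v](R)) → 4

|E| = 4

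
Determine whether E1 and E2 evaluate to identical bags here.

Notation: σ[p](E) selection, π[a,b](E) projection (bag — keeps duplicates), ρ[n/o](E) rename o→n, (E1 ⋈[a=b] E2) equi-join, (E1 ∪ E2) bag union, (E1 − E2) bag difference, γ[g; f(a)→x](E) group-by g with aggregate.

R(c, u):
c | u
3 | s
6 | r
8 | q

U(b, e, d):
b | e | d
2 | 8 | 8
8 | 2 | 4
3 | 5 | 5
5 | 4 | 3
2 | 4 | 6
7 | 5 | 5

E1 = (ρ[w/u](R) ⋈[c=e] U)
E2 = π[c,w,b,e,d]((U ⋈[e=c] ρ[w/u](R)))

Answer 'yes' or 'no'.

E1 row counts bottom-up:
  R → 3
  ρ[w/u](R) → 3
  U → 6
  (ρ[w/u](R) ⋈[c=e] U) → 1
E2 row counts bottom-up:
  U → 6
  R → 3
  ρ[w/u](R) → 3
  (U ⋈[e=c] ρ[w/u](R)) → 1
  π[c,w,b,e,d]((U ⋈[e=c] ρ[w/u](R))) → 1

E1 and E2 produce the same multiset:
c | w | b | e | d
8 | q | 2 | 8 | 8

yes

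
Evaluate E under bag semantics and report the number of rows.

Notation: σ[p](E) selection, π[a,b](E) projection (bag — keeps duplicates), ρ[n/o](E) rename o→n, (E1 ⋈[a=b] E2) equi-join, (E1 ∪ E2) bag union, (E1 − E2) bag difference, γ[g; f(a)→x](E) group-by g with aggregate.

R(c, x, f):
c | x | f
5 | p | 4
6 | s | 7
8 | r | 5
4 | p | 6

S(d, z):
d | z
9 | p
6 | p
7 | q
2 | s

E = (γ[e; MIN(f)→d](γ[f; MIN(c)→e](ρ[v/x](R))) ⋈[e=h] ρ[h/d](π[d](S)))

Stepwise |·|:
  R → 4
  ρ[v/x](R) → 4
  γ[f; MIN(c)→e](ρ[v/x](R)) → 4
  γ[e; MIN(f)→d](γ[f; MIN(c)→e](ρ[v/x](R))) → 4
  S → 4
  π[d](S) → 4
  ρ[h/d](π[d](S)) → 4
  (γ[e; MIN(f)→d](γ[f; MIN(c)→e](ρ[v/x](R))) ⋈[e=h] ρ[h/d](π[d](S))) → 1

|E| = 1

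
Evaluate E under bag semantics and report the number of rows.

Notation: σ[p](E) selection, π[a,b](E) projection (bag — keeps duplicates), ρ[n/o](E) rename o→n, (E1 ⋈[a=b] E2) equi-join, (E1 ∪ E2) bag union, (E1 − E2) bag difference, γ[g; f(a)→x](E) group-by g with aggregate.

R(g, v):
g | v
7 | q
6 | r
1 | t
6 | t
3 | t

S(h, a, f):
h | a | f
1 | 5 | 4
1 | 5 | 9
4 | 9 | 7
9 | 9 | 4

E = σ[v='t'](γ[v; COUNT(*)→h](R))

Row counts bottom-up:
  R → 5
  γ[v; COUNT(*)→h](R) → 3
  σ[v='t'](γ[v; COUNT(*)→h](R)) → 1

|E| = 1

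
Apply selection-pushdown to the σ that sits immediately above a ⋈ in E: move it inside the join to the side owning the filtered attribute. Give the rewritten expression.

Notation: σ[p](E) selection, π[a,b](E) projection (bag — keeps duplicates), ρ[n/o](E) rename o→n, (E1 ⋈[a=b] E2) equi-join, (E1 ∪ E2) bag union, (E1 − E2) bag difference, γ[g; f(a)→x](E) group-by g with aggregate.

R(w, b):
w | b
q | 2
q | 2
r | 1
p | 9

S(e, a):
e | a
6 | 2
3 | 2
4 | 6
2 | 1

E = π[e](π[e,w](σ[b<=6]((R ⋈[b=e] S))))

σ filters on b, owned by the left side.
E' = π[e](π[e,w]((σ[b<=6](R) ⋈[b=e] S)))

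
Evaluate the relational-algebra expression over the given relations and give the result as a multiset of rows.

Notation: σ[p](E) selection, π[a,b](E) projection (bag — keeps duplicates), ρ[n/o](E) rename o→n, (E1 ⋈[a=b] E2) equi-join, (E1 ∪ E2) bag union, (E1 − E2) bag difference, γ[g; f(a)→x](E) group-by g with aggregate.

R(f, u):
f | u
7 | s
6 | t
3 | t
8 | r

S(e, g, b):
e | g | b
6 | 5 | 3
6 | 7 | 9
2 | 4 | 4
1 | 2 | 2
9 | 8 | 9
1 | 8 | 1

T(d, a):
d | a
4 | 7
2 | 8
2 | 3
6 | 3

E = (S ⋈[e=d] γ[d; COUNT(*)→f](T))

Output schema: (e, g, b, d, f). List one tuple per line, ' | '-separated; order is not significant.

Per-node cardinality:
  S → 6
  T → 4
  γ[d; COUNT(*)→f](T) → 3
  (S ⋈[e=d] γ[d; COUNT(*)→f](T)) → 3

== RESULT ==
e | g | b | d | f
2 | 4 | 4 | 2 | 2
6 | 5 | 3 | 6 | 1
6 | 7 | 9 | 6 | 1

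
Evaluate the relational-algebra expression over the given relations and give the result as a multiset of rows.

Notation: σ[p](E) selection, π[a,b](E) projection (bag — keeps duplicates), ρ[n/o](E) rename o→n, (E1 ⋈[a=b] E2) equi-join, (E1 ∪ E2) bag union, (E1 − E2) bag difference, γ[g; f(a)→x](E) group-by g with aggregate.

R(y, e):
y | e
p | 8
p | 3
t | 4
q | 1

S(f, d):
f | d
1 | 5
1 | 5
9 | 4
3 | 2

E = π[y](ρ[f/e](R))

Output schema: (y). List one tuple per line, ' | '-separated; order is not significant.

Row counts bottom-up:
  R → 4
  ρ[f/e](R) → 4
  π[y](ρ[f/e](R)) → 4

== RESULT ==
y
p
p
q
t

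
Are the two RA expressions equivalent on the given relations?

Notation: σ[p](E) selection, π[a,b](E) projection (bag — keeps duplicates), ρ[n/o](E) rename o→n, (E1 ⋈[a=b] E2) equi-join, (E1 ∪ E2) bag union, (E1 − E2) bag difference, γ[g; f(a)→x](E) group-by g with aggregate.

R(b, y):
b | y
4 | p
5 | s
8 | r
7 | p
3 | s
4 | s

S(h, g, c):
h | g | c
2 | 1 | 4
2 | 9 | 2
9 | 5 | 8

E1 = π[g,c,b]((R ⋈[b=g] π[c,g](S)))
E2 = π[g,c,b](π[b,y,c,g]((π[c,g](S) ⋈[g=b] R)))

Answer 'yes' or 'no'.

E1 per-node cardinality:
  R → 6
  S → 3
  π[c,g](S) → 3
  (R ⋈[b=g] π[c,g](S)) → 1
  π[g,c,b]((R ⋈[b=g] π[c,g](S))) → 1
E2 per-node cardinality:
  S → 3
  π[c,g](S) → 3
  R → 6
  (π[c,g](S) ⋈[g=b] R) → 1
  π[b,y,c,g]((π[c,g](S) ⋈[g=b] R)) → 1
  π[g,c,b](π[b,y,c,g]((π[c,g](S) ⋈[g=b] R))) → 1

E1 and E2 produce the same multiset:
g | c | b
5 | 8 | 5

yes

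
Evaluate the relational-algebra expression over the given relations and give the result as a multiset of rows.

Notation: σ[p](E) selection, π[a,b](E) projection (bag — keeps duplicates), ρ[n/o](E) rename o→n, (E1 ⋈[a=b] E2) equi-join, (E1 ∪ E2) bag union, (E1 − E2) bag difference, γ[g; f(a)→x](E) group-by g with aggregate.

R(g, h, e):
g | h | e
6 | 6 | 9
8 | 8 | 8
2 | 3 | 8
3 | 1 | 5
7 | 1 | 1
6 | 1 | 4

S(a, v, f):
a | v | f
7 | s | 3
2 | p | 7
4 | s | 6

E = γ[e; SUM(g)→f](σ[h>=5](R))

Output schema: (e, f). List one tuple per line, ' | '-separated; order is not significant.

Row counts bottom-up:
  R → 6
  σ[h>=5](R) → 2
  γ[e; SUM(g)→f](σ[h>=5](R)) → 2

== RESULT ==
e | f
8 | 8
9 | 6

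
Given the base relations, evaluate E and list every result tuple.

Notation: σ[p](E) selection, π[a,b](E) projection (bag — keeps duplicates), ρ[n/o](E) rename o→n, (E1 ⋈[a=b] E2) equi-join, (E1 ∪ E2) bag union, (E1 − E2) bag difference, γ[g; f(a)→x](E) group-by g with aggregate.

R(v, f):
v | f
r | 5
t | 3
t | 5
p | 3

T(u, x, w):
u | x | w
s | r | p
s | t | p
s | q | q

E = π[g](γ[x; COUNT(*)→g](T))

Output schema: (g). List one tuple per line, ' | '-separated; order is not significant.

Per-node cardinality:
  T → 3
  γ[x; COUNT(*)→g](T) → 3
  π[g](γ[x; COUNT(*)→g](T)) → 3

== RESULT ==
g
1
1
1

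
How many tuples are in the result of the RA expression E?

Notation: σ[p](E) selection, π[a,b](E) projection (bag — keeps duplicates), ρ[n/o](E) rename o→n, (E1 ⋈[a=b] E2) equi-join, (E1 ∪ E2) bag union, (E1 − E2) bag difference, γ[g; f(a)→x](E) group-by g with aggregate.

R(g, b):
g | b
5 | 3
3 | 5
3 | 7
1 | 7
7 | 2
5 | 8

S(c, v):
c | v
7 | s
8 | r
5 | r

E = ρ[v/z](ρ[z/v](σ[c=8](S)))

Per-node cardinality:
  S → 3
  σ[c=8](S) → 1
  ρ[z/v](σ[c=8](S)) → 1
  ρ[v/z](ρ[z/v](σ[c=8](S))) → 1

|E| = 1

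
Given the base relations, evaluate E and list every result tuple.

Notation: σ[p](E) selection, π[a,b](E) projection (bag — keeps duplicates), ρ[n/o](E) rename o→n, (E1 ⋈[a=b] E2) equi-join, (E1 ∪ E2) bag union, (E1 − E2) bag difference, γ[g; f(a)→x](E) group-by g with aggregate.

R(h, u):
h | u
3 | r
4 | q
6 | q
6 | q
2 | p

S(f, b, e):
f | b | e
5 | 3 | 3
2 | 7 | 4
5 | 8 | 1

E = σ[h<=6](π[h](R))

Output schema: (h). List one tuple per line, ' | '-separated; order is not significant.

Subexpression sizes:
  R → 5
  π[h](R) → 5
  σ[h<=6](π[h](R)) → 5

== RESULT ==
h
2
3
4
6
6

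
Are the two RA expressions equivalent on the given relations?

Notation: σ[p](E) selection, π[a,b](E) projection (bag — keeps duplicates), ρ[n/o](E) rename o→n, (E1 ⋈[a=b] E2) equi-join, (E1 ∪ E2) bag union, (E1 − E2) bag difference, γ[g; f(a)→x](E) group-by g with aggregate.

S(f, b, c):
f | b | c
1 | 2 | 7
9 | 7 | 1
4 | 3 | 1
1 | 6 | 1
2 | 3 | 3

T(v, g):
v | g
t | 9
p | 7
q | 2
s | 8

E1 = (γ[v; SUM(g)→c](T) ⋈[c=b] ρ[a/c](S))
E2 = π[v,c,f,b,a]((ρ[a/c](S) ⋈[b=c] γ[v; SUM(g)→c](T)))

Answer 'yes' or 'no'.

E1 stepwise |·|:
  T → 4
  γ[v; SUM(g)→c](T) → 4
  S → 5
  ρ[a/c](S) → 5
  (γ[v; SUM(g)→c](T) ⋈[c=b] ρ[a/c](S)) → 2
E2 stepwise |·|:
  S → 5
  ρ[a/c](S) → 5
  T → 4
  γ[v; SUM(g)→c](T) → 4
  (ρ[a/c](S) ⋈[b=c] γ[v; SUM(g)→c](T)) → 2
  π[v,c,f,b,a]((ρ[a/c](S) ⋈[b=c] γ[v; SUM(g)→c](T))) → 2

E1 and E2 produce the same multiset:
v | c | f | b | a
p | 7 | 9 | 7 | 1
q | 2 | 1 | 2 | 7

yes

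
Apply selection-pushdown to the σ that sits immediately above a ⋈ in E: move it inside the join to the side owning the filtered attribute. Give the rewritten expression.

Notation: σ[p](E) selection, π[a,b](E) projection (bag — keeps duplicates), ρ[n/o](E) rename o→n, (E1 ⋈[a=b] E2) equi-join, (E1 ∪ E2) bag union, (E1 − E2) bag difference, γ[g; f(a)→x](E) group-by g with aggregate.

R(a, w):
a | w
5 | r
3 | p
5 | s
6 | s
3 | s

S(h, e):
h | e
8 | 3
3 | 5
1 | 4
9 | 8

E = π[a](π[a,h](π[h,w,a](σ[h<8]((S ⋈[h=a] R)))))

σ filters on h, owned by the left side.
E' = π[a](π[a,h](π[h,w,a]((σ[h<8](S) ⋈[h=a] R))))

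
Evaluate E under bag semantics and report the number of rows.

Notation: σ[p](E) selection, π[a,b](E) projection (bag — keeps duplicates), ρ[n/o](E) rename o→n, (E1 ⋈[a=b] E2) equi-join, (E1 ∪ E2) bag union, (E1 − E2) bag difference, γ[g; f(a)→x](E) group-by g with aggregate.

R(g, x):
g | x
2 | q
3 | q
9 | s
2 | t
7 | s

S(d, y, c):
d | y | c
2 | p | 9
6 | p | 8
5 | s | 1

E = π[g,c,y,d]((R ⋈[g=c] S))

Subexpression sizes:
  R → 5
  S → 3
  (R ⋈[g=c] S) → 1
  π[g,c,y,d]((R ⋈[g=c] S)) → 1

|E| = 1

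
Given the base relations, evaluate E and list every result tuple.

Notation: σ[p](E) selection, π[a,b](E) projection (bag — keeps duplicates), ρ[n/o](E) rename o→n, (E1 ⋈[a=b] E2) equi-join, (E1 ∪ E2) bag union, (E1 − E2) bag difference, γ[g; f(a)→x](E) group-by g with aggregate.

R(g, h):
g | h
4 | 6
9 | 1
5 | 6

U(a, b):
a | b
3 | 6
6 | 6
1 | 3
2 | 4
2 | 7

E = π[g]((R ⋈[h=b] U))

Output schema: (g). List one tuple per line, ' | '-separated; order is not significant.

Stepwise |·|:
  R → 3
  U → 5
  (R ⋈[h=b] U) → 4
  π[g]((R ⋈[h=b] U)) → 4

== RESULT ==
g
4
4
5
5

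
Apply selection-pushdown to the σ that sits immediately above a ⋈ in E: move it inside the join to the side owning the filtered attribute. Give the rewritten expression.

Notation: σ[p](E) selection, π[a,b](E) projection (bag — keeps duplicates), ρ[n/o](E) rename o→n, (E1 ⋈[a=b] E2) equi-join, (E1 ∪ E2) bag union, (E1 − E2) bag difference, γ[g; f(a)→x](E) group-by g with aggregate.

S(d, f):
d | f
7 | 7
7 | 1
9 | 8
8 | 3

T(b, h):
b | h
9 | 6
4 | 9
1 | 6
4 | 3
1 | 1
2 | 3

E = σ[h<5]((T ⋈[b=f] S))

σ filters on h, owned by the left side.
E' = (σ[h<5](T) ⋈[b=f] S)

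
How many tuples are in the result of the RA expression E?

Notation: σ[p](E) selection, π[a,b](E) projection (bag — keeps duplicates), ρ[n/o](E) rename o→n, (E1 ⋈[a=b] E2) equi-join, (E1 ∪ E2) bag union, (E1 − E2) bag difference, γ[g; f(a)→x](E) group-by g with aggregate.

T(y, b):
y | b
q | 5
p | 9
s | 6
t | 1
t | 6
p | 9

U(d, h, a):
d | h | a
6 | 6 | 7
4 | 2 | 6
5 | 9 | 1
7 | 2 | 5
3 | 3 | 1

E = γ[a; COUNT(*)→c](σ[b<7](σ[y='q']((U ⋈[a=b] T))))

Stepwise |·|:
  U → 5
  T → 6
  (U ⋈[a=b] T) → 5
  σ[y='q']((U ⋈[a=b] T)) → 1
  σ[b<7](σ[y='q']((U ⋈[a=b] T))) → 1
  γ[a; COUNT(*)→c](σ[b<7](σ[y='q']((U ⋈[a=b] T)))) → 1

|E| = 1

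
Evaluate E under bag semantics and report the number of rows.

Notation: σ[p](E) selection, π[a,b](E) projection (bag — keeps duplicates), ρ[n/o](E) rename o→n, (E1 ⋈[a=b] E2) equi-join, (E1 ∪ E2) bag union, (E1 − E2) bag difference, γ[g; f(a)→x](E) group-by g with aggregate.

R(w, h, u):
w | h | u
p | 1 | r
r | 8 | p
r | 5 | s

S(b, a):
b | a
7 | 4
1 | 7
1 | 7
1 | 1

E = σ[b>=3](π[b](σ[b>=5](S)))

Per-node cardinality:
  S → 4
  σ[b>=5](S) → 1
  π[b](σ[b>=5](S)) → 1
  σ[b>=3](π[b](σ[b>=5](S))) → 1

|E| = 1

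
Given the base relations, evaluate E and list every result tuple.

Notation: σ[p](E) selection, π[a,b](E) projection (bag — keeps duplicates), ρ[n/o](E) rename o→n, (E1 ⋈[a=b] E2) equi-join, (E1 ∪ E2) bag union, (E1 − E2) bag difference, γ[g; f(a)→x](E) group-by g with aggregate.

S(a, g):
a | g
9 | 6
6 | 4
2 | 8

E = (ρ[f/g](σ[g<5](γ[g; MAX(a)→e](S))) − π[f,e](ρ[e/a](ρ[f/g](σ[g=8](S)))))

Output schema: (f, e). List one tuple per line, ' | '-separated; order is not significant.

Row counts bottom-up:
  S → 3
  γ[g; MAX(a)→e](S) → 3
  σ[g<5](γ[g; MAX(a)→e](S)) → 1
  ρ[f/g](σ[g<5](γ[g; MAX(a)→e](S))) → 1
  S → 3
  σ[g=8](S) → 1
  ρ[f/g](σ[g=8](S)) → 1
  ρ[e/a](ρ[f/g](σ[g=8](S))) → 1
  π[f,e](ρ[e/a](ρ[f/g](σ[g=8](S)))) → 1
  (ρ[f/g](σ[g<5](γ[g; MAX(a)→e](S))) − π[f,e](ρ[e/a](ρ[f/g](σ[g=8](S))))) → 1

== RESULT ==
f | e
4 | 6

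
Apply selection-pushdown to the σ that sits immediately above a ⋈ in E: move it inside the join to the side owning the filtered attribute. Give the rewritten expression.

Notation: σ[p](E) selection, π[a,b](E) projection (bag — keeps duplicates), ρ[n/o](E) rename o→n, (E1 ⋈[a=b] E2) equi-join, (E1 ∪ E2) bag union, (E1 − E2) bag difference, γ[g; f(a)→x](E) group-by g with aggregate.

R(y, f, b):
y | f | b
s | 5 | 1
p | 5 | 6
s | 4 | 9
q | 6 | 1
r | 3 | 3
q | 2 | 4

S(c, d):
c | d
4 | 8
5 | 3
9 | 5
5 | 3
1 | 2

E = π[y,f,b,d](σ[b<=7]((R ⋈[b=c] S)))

σ filters on b, owned by the left side.
E' = π[y,f,b,d]((σ[b<=7](R) ⋈[b=c] S))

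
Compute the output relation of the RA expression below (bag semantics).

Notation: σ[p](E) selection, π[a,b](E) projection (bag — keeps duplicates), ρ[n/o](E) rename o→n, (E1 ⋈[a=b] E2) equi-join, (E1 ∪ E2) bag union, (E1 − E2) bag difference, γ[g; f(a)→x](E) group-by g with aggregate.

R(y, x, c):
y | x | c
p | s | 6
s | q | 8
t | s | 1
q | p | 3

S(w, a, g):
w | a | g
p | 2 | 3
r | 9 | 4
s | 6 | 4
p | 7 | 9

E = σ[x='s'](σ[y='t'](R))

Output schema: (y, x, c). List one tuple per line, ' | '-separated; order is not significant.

Per-node cardinality:
  R → 4
  σ[y='t'](R) → 1
  σ[x='s'](σ[y='t'](R)) → 1

== RESULT ==
y | x | c
t | s | 1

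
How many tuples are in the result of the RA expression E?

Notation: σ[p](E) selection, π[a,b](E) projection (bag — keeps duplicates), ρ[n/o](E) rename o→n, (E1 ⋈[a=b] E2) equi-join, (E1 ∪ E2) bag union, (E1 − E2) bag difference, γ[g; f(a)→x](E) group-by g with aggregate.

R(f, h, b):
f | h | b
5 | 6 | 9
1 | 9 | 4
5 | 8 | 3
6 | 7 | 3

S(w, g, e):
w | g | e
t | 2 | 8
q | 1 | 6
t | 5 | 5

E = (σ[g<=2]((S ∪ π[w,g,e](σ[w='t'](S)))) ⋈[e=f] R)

Stepwise |·|:
  S → 3
  S → 3
  σ[w='t'](S) → 2
  π[w,g,e](σ[w='t'](S)) → 2
  (S ∪ π[w,g,e](σ[w='t'](S))) → 5
  σ[g<=2]((S ∪ π[w,g,e](σ[w='t'](S)))) → 3
  R → 4
  (σ[g<=2]((S ∪ π[w,g,e](σ[w='t'](S)))) ⋈[e=f] R) → 1

|E| = 1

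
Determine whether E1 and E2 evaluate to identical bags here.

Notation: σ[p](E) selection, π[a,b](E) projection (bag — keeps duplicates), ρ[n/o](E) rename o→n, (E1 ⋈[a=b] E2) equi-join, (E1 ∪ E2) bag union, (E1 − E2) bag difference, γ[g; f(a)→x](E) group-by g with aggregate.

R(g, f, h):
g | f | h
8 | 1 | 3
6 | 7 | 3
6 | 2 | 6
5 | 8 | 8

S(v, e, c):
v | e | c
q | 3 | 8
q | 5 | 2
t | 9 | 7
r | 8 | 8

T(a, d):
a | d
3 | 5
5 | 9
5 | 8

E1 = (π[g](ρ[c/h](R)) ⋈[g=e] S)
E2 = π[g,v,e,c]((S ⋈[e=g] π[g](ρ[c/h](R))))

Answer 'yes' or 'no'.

E1 stepwise |·|:
  R → 4
  ρ[c/h](R) → 4
  π[g](ρ[c/h](R)) → 4
  S → 4
  (π[g](ρ[c/h](R)) ⋈[g=e] S) → 2
E2 stepwise |·|:
  S → 4
  R → 4
  ρ[c/h](R) → 4
  π[g](ρ[c/h](R)) → 4
  (S ⋈[e=g] π[g](ρ[c/h](R))) → 2
  π[g,v,e,c]((S ⋈[e=g] π[g](ρ[c/h](R)))) → 2

E1 and E2 produce the same multiset:
g | v | e | c
5 | q | 5 | 2
8 | r | 8 | 8

yes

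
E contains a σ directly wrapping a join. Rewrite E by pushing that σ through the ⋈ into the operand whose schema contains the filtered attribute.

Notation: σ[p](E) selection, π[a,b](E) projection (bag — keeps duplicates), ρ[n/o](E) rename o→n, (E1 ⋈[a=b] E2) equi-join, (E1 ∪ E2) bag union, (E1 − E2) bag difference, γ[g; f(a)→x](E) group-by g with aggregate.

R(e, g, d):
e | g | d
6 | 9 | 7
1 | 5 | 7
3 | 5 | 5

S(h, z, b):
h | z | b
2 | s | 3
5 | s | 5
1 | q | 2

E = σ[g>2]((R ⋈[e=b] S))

σ filters on g, owned by the left side.
E' = (σ[g>2](R) ⋈[e=b] S)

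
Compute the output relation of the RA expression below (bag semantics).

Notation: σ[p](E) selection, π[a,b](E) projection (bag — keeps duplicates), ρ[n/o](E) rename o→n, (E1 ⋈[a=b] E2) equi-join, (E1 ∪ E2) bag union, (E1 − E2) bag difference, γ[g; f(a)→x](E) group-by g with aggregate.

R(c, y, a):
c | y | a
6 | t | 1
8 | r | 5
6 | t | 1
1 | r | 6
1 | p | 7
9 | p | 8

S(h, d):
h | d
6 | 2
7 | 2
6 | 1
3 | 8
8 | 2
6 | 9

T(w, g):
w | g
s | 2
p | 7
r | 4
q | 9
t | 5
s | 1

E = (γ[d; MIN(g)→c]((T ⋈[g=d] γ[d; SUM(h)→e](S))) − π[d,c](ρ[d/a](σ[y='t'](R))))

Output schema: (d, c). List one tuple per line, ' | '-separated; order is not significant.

Row counts bottom-up:
  T → 6
  S → 6
  γ[d; SUM(h)→e](S) → 4
  (T ⋈[g=d] γ[d; SUM(h)→e](S)) → 3
  γ[d; MIN(g)→c]((T ⋈[g=d] γ[d; SUM(h)→e](S))) → 3
  R → 6
  σ[y='t'](R) → 2
  ρ[d/a](σ[y='t'](R)) → 2
  π[d,c](ρ[d/a](σ[y='t'](R))) → 2
  (γ[d; MIN(g)→c]((T ⋈[g=d] γ[d; SUM(h)→e](S))) − π[d,c](ρ[d/a](σ[y='t'](R)))) → 3

== RESULT ==
d | c
1 | 1
2 | 2
9 | 9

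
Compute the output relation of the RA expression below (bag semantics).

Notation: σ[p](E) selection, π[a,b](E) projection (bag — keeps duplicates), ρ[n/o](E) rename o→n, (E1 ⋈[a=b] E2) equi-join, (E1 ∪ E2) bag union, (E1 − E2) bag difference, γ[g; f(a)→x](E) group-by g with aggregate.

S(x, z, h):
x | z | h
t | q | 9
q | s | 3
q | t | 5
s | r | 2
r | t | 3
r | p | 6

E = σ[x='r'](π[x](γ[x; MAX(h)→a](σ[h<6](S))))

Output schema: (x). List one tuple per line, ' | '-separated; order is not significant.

Subexpression sizes:
  S → 6
  σ[h<6](S) → 4
  γ[x; MAX(h)→a](σ[h<6](S)) → 3
  π[x](γ[x; MAX(h)→a](σ[h<6](S))) → 3
  σ[x='r'](π[x](γ[x; MAX(h)→a](σ[h<6](S)))) → 1

== RESULT ==
x
r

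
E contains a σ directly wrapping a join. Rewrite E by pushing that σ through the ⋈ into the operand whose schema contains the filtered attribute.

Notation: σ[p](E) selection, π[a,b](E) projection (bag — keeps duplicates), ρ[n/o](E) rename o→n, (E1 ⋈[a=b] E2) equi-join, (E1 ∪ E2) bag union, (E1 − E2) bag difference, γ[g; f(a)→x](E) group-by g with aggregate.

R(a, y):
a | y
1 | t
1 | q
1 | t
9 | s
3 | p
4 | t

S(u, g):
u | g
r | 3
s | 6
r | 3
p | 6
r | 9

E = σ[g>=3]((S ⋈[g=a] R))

σ filters on g, owned by the left side.
E' = (σ[g>=3](S) ⋈[g=a] R)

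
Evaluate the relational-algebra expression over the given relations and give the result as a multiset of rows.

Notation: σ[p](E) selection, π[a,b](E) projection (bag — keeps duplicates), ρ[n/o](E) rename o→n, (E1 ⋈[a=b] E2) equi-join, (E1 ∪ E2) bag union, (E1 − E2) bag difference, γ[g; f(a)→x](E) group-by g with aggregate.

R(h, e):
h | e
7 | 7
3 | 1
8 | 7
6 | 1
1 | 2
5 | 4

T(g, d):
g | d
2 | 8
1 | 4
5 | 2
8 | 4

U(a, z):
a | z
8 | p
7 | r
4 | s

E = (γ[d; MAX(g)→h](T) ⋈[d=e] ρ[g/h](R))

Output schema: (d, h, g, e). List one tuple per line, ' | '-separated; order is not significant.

Subexpression sizes:
  T → 4
  γ[d; MAX(g)→h](T) → 3
  R → 6
  ρ[g/h](R) → 6
  (γ[d; MAX(g)→h](T) ⋈[d=e] ρ[g/h](R)) → 2

== RESULT ==
d | h | g | e
2 | 5 | 1 | 2
4 | 8 | 5 | 4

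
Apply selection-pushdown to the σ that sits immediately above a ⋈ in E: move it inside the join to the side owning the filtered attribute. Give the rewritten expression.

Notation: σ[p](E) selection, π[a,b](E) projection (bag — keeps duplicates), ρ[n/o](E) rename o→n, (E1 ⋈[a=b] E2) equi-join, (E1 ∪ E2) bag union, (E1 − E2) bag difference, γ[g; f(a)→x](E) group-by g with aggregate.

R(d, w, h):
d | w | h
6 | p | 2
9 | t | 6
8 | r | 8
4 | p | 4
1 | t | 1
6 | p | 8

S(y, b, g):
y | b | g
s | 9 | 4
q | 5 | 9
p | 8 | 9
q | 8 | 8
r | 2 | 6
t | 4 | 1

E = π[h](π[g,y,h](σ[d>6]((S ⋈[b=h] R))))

σ filters on d, owned by the right side.
E' = π[h](π[g,y,h]((S ⋈[b=h] σ[d>6](R))))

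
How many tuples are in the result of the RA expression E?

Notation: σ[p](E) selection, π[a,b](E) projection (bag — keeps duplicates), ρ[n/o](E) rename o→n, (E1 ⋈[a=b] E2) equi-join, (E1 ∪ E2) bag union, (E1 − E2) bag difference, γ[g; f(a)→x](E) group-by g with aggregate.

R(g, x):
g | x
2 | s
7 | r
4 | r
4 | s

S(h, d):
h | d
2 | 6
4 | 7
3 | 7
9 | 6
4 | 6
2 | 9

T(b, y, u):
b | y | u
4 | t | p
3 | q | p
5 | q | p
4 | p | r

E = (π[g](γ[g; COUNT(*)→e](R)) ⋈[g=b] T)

Row counts bottom-up:
  R → 4
  γ[g; COUNT(*)→e](R) → 3
  π[g](γ[g; COUNT(*)→e](R)) → 3
  T → 4
  (π[g](γ[g; COUNT(*)→e](R)) ⋈[g=b] T) → 2

|E| = 2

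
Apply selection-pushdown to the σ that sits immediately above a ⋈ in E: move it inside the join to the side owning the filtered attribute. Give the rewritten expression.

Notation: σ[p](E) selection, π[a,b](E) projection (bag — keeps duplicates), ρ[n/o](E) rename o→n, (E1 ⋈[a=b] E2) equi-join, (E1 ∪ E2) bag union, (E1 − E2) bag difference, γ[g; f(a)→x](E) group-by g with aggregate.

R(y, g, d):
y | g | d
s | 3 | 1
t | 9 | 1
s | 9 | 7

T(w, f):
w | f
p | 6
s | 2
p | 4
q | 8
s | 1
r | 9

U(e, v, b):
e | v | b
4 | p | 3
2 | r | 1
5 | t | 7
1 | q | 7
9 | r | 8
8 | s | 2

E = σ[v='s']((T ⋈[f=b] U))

σ filters on v, owned by the right side.
E' = (T ⋈[f=b] σ[v='s'](U))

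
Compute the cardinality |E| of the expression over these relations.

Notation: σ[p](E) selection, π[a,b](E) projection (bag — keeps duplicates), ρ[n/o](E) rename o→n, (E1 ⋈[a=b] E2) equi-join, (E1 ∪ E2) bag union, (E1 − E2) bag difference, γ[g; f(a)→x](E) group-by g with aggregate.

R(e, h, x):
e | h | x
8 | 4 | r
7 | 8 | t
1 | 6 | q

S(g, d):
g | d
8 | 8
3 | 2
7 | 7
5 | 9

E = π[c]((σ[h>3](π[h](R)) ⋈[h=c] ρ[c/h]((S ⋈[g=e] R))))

Stepwise |·|:
  R → 3
  π[h](R) → 3
  σ[h>3](π[h](R)) → 3
  S → 4
  R → 3
  (S ⋈[g=e] R) → 2
  ρ[c/h]((S ⋈[g=e] R)) → 2
  (σ[h>3](π[h](R)) ⋈[h=c] ρ[c/h]((S ⋈[g=e] R))) → 2
  π[c]((σ[h>3](π[h](R)) ⋈[h=c] ρ[c/h]((S ⋈[g=e] R)))) → 2

|E| = 2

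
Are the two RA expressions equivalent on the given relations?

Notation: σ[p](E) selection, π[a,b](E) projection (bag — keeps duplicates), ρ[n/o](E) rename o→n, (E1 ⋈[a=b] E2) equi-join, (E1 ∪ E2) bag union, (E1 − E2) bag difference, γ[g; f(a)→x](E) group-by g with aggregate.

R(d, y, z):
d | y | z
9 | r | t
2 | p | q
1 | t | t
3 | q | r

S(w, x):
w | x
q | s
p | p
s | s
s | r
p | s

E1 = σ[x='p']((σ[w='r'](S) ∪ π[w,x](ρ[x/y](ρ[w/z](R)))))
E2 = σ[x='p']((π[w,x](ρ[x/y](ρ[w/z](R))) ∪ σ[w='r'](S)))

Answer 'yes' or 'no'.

E1 per-node cardinality:
  S → 5
  σ[w='r'](S) → 0
  R → 4
  ρ[w/z](R) → 4
  ρ[x/y](ρ[w/z](R)) → 4
  π[w,x](ρ[x/y](ρ[w/z](R))) → 4
  (σ[w='r'](S) ∪ π[w,x](ρ[x/y](ρ[w/z](R)))) → 4
  σ[x='p']((σ[w='r'](S) ∪ π[w,x](ρ[x/y](ρ[w/z](R))))) → 1
E2 per-node cardinality:
  R → 4
  ρ[w/z](R) → 4
  ρ[x/y](ρ[w/z](R)) → 4
  π[w,x](ρ[x/y](ρ[w/z](R))) → 4
  S → 5
  σ[w='r'](S) → 0
  (π[w,x](ρ[x/y](ρ[w/z](R))) ∪ σ[w='r'](S)) → 4
  σ[x='p']((π[w,x](ρ[x/y](ρ[w/z](R))) ∪ σ[w='r'](S))) → 1

E1 and E2 produce the same multiset:
w | x
q | p

yes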